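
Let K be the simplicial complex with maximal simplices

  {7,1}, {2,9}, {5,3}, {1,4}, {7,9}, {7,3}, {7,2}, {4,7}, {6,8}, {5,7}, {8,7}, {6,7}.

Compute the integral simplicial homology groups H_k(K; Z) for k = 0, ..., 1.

H_0 = Z,  H_1 = Z^4.

Take the total order 1 < 2 < 3 < 4 < 5 < 6 < 7 < 8 < 9 on the vertex set. Then K (dimension 1) consists of the simplices:

  0-simplices (9): [1], [2], [3], [4], [5], [6], [7], [8], [9]
  1-simplices (12): [1,4], [1,7], [2,7], [2,9], [3,5], [3,7], [4,7], [5,7], [6,7], [6,8], [7,8], [7,9]

so the chain groups are C_0 ≅ Z^9, C_1 ≅ Z^12.

Boundary ∂_1: C_1 → C_0 sends each edge [p,q] (with p < q) to q − p.
The 9×12 boundary matrix has rank 8 and Smith normal form diag(1,1,1,1,1,1,1,1).

Now H_k = ker ∂_k / im ∂_{k+1}, so:

  H_0: rank C_0 − rank ∂_1 = 9 − 8 = 1, and the invariant factors of ∂_1 are all 1, so H_0 ≅ Z.
  H_1: rank ker ∂_1 − rank ∂_2 = (12 − 8) − 0 = 4, and there is no ∂_2, so H_1 ≅ Z^4.

As a check, the Euler characteristic is 9 − 12 = -3, which agrees with 1 − 4 = -3.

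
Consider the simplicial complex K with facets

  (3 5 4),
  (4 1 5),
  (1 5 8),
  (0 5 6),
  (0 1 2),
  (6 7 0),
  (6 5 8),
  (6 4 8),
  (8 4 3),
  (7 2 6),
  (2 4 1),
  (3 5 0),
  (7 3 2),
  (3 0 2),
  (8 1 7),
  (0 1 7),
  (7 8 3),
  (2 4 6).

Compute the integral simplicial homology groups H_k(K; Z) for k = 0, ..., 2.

H_0 ≅ Z,  H_1 ≅ Z ⊕ Z_2,  H_2 = 0.

K has 9 vertices, 27 edges, 18 triangles.
rank ∂_0 = 0, rank ∂_1 = 8 ⇒ b_0 = 9 − 0 − 8 = 1; all invariant factors of ∂_1 are 1 so no torsion. So H_0 = Z.
rank ∂_1 = 8, rank ∂_2 = 18 ⇒ b_1 = 27 − 8 − 18 = 1; ∂_2 has invariant factor(s) [2] giving torsion. So H_1 = Z ⊕ Z_2.
rank ∂_2 = 18, rank ∂_3 = 0 ⇒ b_2 = 18 − 18 − 0 = 0. So H_2 = 0.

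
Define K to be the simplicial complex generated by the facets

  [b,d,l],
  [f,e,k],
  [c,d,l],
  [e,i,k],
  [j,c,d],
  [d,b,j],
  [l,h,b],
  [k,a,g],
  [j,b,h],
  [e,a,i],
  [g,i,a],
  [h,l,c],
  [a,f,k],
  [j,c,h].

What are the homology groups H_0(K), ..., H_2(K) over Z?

We work with the vertex ordering a < b < c < d < e < f < g < h < i < j < k < l. The simplices of K, each written with vertices in increasing order, are:

  0-simplices (12): a, b, c, d, e, f, g, h, i, j, k, l
  1-simplices (24): ae, af, ag, ai, ak, bd, bh, bj, bl, cd, ch, cj, cl, dj, dl, ef, ei, ek, fk, gi, gk, hj, hl, ik
  2-simplices (14): aei, afk, agi, agk, bdj, bdl, bhj, bhl, cdj, cdl, chj, chl, efk, eik

so the chain groups are C_0 ≅ Z^12, C_1 ≅ Z^24, C_2 ≅ Z^14.

The boundary map ∂_1: C_1 → C_0 maps an edge to its endpoints' difference, ∂[p,q] = q − p.
The 12×24 boundary matrix has rank 10 and Smith normal form diag(1,1,1,1,1,1,1,1,1,1).

The boundary map ∂_2: C_2 → C_1 sends each 2-simplex [p,q,r] to [q,r] − [p,r] + [p,q]. For instance
  ∂chl = hl − cl + ch,
  ∂chj = hj − cj + ch.
The resulting 24×14 matrix has rank 13, and its Smith normal form has invariant factors (1,1,1,1,1,1,1,1,1,1,1,1,1).

From H_k ≅ ker(∂_k) / im(∂_{k+1}) we obtain:

  H_0: rank C_0 − rank ∂_1 = 12 − 10 = 2, and the invariant factors of ∂_1 are all 1, so H_0 = Z^2.
  H_1: rank ker ∂_1 − rank ∂_2 = (24 − 10) − 13 = 1, and the invariant factors of ∂_2 are all 1, so H_1 = Z.
  H_2: rank ker ∂_2 − rank ∂_3 = (14 − 13) − 0 = 1, and there is no ∂_3, so H_2 = Z.

As a check, the Euler characteristic is 12 − 24 + 14 = 2, which agrees with 2 − 1 + 1 = 2.

H_0 ≅ Z^2,  H_1 ≅ Z,  H_2 ≅ Z.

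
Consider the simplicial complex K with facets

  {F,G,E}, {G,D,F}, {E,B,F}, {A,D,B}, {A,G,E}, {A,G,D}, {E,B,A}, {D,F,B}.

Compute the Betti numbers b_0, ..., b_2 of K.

b_0 = 1, b_1 = 0, b_2 = 1.

Fix the vertex order A < B < D < E < F < G and write every simplex with vertices in increasing order. Then dim K = 2 and the simplices of K are:

  0-simplices (6): A, B, D, E, F, G
  1-simplices (12): AB, AD, AE, AG, BD, BE, BF, DF, DG, EF, EG, FG
  2-simplices (8): ABD, ABE, ADG, AEG, BDF, BEF, DFG, EFG

so the chain groups are C_0 ≅ Z^6, C_1 ≅ Z^12, C_2 ≅ Z^8.

Boundary ∂_1: C_1 → C_0 is given by ∂[p,q] = [q] − [p].
The resulting 6×12 matrix has rank 5, and its Smith normal form has invariant factors (1,1,1,1,1).

The boundary map ∂_2: C_2 → C_1 acts by ∂[p,q,r] = [q,r] − [p,r] + [p,q]. For instance
  ∂ADG = DG − AG + AD,
  ∂BDF = DF − BF + BD.
The 12×8 boundary matrix has rank 7 and Smith normal form diag(1,1,1,1,1,1,1).

Computing H_k = (kernel of ∂_k) / (image of ∂_{k+1}):

  H_0: rank C_0 − rank ∂_1 = 6 − 5 = 1, and the invariant factors of ∂_1 are all 1, so H_0 ≅ Z.
  H_1: rank ker ∂_1 − rank ∂_2 = (12 − 5) − 7 = 0, and the invariant factors of ∂_2 are all 1, so H_1 ≅ 0.
  H_2: rank ker ∂_2 − rank ∂_3 = (8 − 7) − 0 = 1, and there is no ∂_3, so H_2 ≅ Z.

As a check, the Euler characteristic is 6 − 12 + 8 = 2, which agrees with 1 − 0 + 1 = 2.

Hence the Betti numbers are b_0 = 1, b_1 = 0, b_2 = 1.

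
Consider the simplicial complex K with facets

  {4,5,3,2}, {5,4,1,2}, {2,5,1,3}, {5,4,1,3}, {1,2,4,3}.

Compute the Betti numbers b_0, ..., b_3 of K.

b_0 = 1, b_1 = 0, b_2 = 0, b_3 = 1.

Fix the vertex order 1 < 2 < 3 < 4 < 5 and write every simplex with vertices in increasing order. Then dim K = 3 and the simplices of K are:

  0-simplices (5): [1], [2], [3], [4], [5]
  1-simplices (10): [1,2], [1,3], [1,4], [1,5], [2,3], [2,4], [2,5], [3,4], [3,5], [4,5]
  2-simplices (10): [1,2,3], [1,2,4], [1,2,5], [1,3,4], [1,3,5], [1,4,5], [2,3,4], [2,3,5], [2,4,5], [3,4,5]
  3-simplices (5): [1,2,3,4], [1,2,3,5], [1,2,4,5], [1,3,4,5], [2,3,4,5]

so the chain groups are C_0 ≅ Z^5, C_1 ≅ Z^10, C_2 ≅ Z^10, C_3 ≅ Z^5.

∂_1: C_1 → C_0 sends each edge [p,q] (with p < q) to q − p. For instance
  ∂[2,4] = [4] − [2].
The resulting 5×10 matrix has rank 4, and its Smith normal form has invariant factors (1,1,1,1).

The boundary map ∂_2: C_2 → C_1 acts by ∂[p,q,r] = [q,r] − [p,r] + [p,q]. For instance
  ∂[2,3,4] = [3,4] − [2,4] + [2,3],
  ∂[1,2,5] = [2,5] − [1,5] + [1,2].
The 10×10 boundary matrix has rank 6 and Smith normal form diag(1,1,1,1,1,1).

Boundary ∂_3: C_3 → C_2 sends each 3-simplex σ to the alternating sum Σ_i (−1)^i (σ with its i-th vertex removed). For instance
  ∂[2,3,4,5] = [3,4,5] − [2,4,5] + [2,3,5] − [2,3,4],
  ∂[1,2,3,4] = [2,3,4] − [1,3,4] + [1,2,4] − [1,2,3].
This gives a 10×5 integer matrix of rank 4; reducing to Smith normal form yields diagonal entries (1,1,1,1).

From H_k ≅ ker(∂_k) / im(∂_{k+1}) we obtain:

  H_0: rank C_0 − rank ∂_1 = 5 − 4 = 1, and the invariant factors of ∂_1 are all 1, so H_0 = Z.
  H_1: rank ker ∂_1 − rank ∂_2 = (10 − 4) − 6 = 0, and the invariant factors of ∂_2 are all 1, so H_1 = 0.
  H_2: rank ker ∂_2 − rank ∂_3 = (10 − 6) − 4 = 0, and the invariant factors of ∂_3 are all 1, so H_2 = 0.
  H_3: rank ker ∂_3 − rank ∂_4 = (5 − 4) − 0 = 1, and there is no ∂_4, so H_3 = Z.

(K is a triangulation of the 3-sphere S^3.)

Hence the Betti numbers are b_0 = 1, b_1 = 0, b_2 = 0, b_3 = 1.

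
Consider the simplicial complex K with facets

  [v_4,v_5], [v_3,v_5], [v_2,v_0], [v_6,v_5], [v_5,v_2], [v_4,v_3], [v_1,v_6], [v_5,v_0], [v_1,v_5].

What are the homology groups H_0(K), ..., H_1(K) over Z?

H_0 ≅ Z,  H_1 ≅ Z^3.

Fix the vertex order v_0 < v_1 < v_2 < v_3 < v_4 < v_5 < v_6 and write every simplex with vertices in increasing order. Then dim K = 1 and the simplices of K are:

  0-simplices (7): [v_0], [v_1], [v_2], [v_3], [v_4], [v_5], [v_6]
  1-simplices (9): [v_0,v_2], [v_0,v_5], [v_1,v_5], [v_1,v_6], [v_2,v_5], [v_3,v_4], [v_3,v_5], [v_4,v_5], [v_5,v_6]

Hence C_0 ≅ Z^7, C_1 ≅ Z^9.

∂_1: C_1 → C_0 is given by ∂[p,q] = [q] − [p]. For instance
  ∂[v_1,v_5] = [v_5] − [v_1].
This gives a 7×9 integer matrix of rank 6; reducing to Smith normal form yields diagonal entries (1,1,1,1,1,1).

Reading off H_k = ker ∂_k / im ∂_{k+1}:

  H_0: rank C_0 − rank ∂_1 = 7 − 6 = 1, and the invariant factors of ∂_1 are all 1, so H_0 = Z.
  H_1: rank ker ∂_1 − rank ∂_2 = (9 − 6) − 0 = 3, and there is no ∂_2, so H_1 = Z^3.

As a check, the Euler characteristic is 7 − 9 = -2, which agrees with 1 − 3 = -2.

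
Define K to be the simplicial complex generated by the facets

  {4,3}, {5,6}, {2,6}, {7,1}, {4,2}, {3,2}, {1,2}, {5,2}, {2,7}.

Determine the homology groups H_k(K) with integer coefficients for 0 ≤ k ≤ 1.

H_0 ≅ Z,  H_1 ≅ Z^3.

Order the vertices as 1 < 2 < 3 < 4 < 5 < 6 < 7. Listing each simplex with vertices in this order, K has dimension 1 with simplices:

  0-simplices (7): [1], [2], [3], [4], [5], [6], [7]
  1-simplices (9): [1,2], [1,7], [2,3], [2,4], [2,5], [2,6], [2,7], [3,4], [5,6]

Hence C_0 ≅ Z^7, C_1 ≅ Z^9.

Boundary ∂_1: C_1 → C_0 is given by ∂[p,q] = [q] − [p]. For instance
  ∂[5,6] = [6] − [5].
The resulting 7×9 matrix has rank 6, and its Smith normal form has invariant factors (1,1,1,1,1,1).

Computing H_k = (kernel of ∂_k) / (image of ∂_{k+1}):

  H_0: rank C_0 − rank ∂_1 = 7 − 6 = 1, and the invariant factors of ∂_1 are all 1, so H_0 ≅ Z.
  H_1: rank ker ∂_1 − rank ∂_2 = (9 − 6) − 0 = 3, and there is no ∂_2, so H_1 ≅ Z^3.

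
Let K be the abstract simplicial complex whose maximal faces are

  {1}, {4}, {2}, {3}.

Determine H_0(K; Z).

H_0 ≅ Z^4.

Take the total order 1 < 2 < 3 < 4 on the vertex set. Then K (dimension 0) consists of the simplices:

  0-simplices (4): [1], [2], [3], [4]

giving chain groups C_0 ≅ Z^4.

Now H_k = ker ∂_k / im ∂_{k+1}, so:

  H_0: rank C_0 − rank ∂_1 = 4 − 0 = 4, and there is no ∂_1, so H_0 = Z^4.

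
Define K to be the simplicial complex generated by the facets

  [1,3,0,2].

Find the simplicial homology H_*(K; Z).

Fix the vertex order 0 < 1 < 2 < 3 and write every simplex with vertices in increasing order. Then dim K = 3 and the simplices of K are:

  0-simplices (4): [0], [1], [2], [3]
  1-simplices (6): [0,1], [0,2], [0,3], [1,2], [1,3], [2,3]
  2-simplices (4): [0,1,2], [0,1,3], [0,2,3], [1,2,3]
  3-simplices (1): [0,1,2,3]

giving chain groups C_0 ≅ Z^4, C_1 ≅ Z^6, C_2 ≅ Z^4, C_3 ≅ Z^1.

Boundary ∂_1: C_1 → C_0 is given by ∂[p,q] = [q] − [p]. For instance
  ∂[0,1] = [1] − [0].
The 4×6 boundary matrix has rank 3 and Smith normal form diag(1,1,1).

Boundary ∂_2: C_2 → C_1 acts by ∂[p,q,r] = [q,r] − [p,r] + [p,q]. For instance
  ∂[0,1,2] = [1,2] − [0,2] + [0,1],
  ∂[1,2,3] = [2,3] − [1,3] + [1,2].
The resulting 6×4 matrix has rank 3, and its Smith normal form has invariant factors (1,1,1).

Boundary ∂_3: C_3 → C_2 sends each 3-simplex σ to the alternating sum Σ_i (−1)^i (σ with its i-th vertex removed). For instance
  ∂[0,1,2,3] = [1,2,3] − [0,2,3] + [0,1,3] − [0,1,2].
As a 4×1 matrix over Z this has rank 1, with invariant factors (1).

From H_k ≅ ker(∂_k) / im(∂_{k+1}) we obtain:

  H_0: rank C_0 − rank ∂_1 = 4 − 3 = 1, and the invariant factors of ∂_1 are all 1, so H_0 = Z.
  H_1: rank ker ∂_1 − rank ∂_2 = (6 − 3) − 3 = 0, and the invariant factors of ∂_2 are all 1, so H_1 = 0.
  H_2: rank ker ∂_2 − rank ∂_3 = (4 − 3) − 1 = 0, and the invariant factors of ∂_3 are all 1, so H_2 = 0.
  H_3: rank ker ∂_3 − rank ∂_4 = (1 − 1) − 0 = 0, and there is no ∂_4, so H_3 = 0.

As a check, the Euler characteristic is 4 − 6 + 4 − 1 = 1, which agrees with 1 − 0 + 0 − 0 = 1.

H_0 = Z,  H_1 = 0,  H_2 = 0,  H_3 = 0.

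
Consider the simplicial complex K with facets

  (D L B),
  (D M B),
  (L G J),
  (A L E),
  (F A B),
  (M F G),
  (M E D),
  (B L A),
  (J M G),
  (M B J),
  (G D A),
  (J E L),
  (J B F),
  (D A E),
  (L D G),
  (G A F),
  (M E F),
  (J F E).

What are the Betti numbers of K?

b_0 = 1, b_1 = 1, b_2 = 0.

Take the total order A < B < D < E < F < G < J < L < M on the vertex set. Then K (dimension 2) consists of the simplices:

  0-simplices (9): A, B, D, E, F, G, J, L, M
  1-simplices (27): AB, AD, AE, AF, AG, AL, BD, BF, BJ, BL, BM, DE, DG, DL, DM, EF, EJ, EL, EM, FG, FJ, FM, GJ, GL, GM, JL, JM
  2-simplices (18): ABF, ABL, ADE, ADG, AEL, AFG, BDL, BDM, BFJ, BJM, DEM, DGL, EFJ, EFM, EJL, FGM, GJL, GJM

Hence C_0 ≅ Z^9, C_1 ≅ Z^27, C_2 ≅ Z^18.

The boundary map ∂_1: C_1 → C_0 maps an edge to its endpoints' difference, ∂[p,q] = q − p.
This gives a 9×27 integer matrix of rank 8; reducing to Smith normal form yields diagonal entries (1,1,1,1,1,1,1,1).

∂_2: C_2 → C_1 sends each 2-simplex [p,q,r] to [q,r] − [p,r] + [p,q]. For instance
  ∂EFJ = FJ − EJ + EF,
  ∂GJM = JM − GM + GJ.
The 27×18 boundary matrix has rank 18 and Smith normal form diag(1,1,1,1,1,1,1,1,1,1,1,1,1,1,1,1,1,2).

Now H_k = ker ∂_k / im ∂_{k+1}, so:

  H_0: rank C_0 − rank ∂_1 = 9 − 8 = 1, and the invariant factors of ∂_1 are all 1, so H_0 = Z.
  H_1: rank ker ∂_1 − rank ∂_2 = (27 − 8) − 18 = 1, and ∂_2 has invariant factor 2 > 1, so H_1 = Z × Z/2.
  H_2: rank ker ∂_2 − rank ∂_3 = (18 − 18) − 0 = 0, and there is no ∂_3, so H_2 = 0.

(K is a triangulation of the Klein bottle.)

Hence the Betti numbers are b_0 = 1, b_1 = 1, b_2 = 0.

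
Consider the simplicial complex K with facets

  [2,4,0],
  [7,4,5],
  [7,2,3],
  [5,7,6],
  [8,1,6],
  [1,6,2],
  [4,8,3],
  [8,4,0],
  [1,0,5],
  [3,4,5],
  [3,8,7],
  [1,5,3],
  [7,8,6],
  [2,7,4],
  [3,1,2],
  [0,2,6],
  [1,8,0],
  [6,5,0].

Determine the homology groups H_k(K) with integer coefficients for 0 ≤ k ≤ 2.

H_0 ≅ Z,  H_1 ≅ Z ⊕ Z/2,  H_2 = 0.

Fix the vertex order 0 < 1 < 2 < 3 < 4 < 5 < 6 < 7 < 8 and write every simplex with vertices in increasing order. Then dim K = 2 and the simplices of K are:

  0-simplices (9): [0], [1], [2], [3], [4], [5], [6], [7], [8]
  1-simplices (27): (27 of them)
  2-simplices (18): [0,1,5], [0,1,8], [0,2,4], [0,2,6], [0,4,8], [0,5,6], [1,2,3], [1,2,6], [1,3,5], [1,6,8], [2,3,7], [2,4,7], [3,4,5], [3,4,8], [3,7,8], [4,5,7], [5,6,7], [6,7,8]

Hence C_0 ≅ Z^9, C_1 ≅ Z^27, C_2 ≅ Z^18.

The boundary map ∂_1: C_1 → C_0 maps an edge to its endpoints' difference, ∂[p,q] = q − p.
The 9×27 boundary matrix has rank 8 and Smith normal form diag(1,1,1,1,1,1,1,1).

Boundary ∂_2: C_2 → C_1 sends each 2-simplex [p,q,r] to [q,r] − [p,r] + [p,q]. For instance
  ∂[1,3,5] = [3,5] − [1,5] + [1,3],
  ∂[0,4,8] = [4,8] − [0,8] + [0,4].
As a 27×18 matrix over Z this has rank 18, with invariant factors (1,1,1,1,1,1,1,1,1,1,1,1,1,1,1,1,1,2).

Computing H_k = (kernel of ∂_k) / (image of ∂_{k+1}):

  H_0: rank C_0 − rank ∂_1 = 9 − 8 = 1, and the invariant factors of ∂_1 are all 1, so H_0 = Z.
  H_1: rank ker ∂_1 − rank ∂_2 = (27 − 8) − 18 = 1, and ∂_2 has invariant factor 2 > 1, so H_1 = Z ⊕ Z/2.
  H_2: rank ker ∂_2 − rank ∂_3 = (18 − 18) − 0 = 0, and there is no ∂_3, so H_2 = 0.

(K is a triangulation of the Klein bottle.)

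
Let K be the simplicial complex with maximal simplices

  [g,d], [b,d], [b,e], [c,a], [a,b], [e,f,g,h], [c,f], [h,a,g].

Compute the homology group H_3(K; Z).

H_3 ≅ 0.

Order the vertices as a < b < c < d < e < f < g < h. Listing each simplex with vertices in this order, K has dimension 3 with simplices:

  0-simplices (8): a, b, c, d, e, f, g, h
  1-simplices (14): ab, ac, ag, ah, bd, be, cf, dg, ef, eg, eh, fg, fh, gh
  2-simplices (5): agh, efg, efh, egh, fgh
  3-simplices (1): efgh

giving chain groups C_0 ≅ Z^8, C_1 ≅ Z^14, C_2 ≅ Z^5, C_3 ≅ Z^1.

∂_1: C_1 → C_0 sends each edge [p,q] (with p < q) to q − p. For instance
  ∂fg = g − f.
This gives a 8×14 integer matrix of rank 7; reducing to Smith normal form yields diagonal entries (1,1,1,1,1,1,1).

Boundary ∂_2: C_2 → C_1 sends each 2-simplex [p,q,r] to [q,r] − [p,r] + [p,q]. For instance
  ∂efg = fg − eg + ef,
  ∂efh = fh − eh + ef.
The resulting 14×5 matrix has rank 4, and its Smith normal form has invariant factors (1,1,1,1).

∂_3: C_3 → C_2 sends each 3-simplex σ to the alternating sum Σ_i (−1)^i (σ with its i-th vertex removed). For instance
  ∂efgh = fgh − egh + efh − efg.
The resulting 5×1 matrix has rank 1, and its Smith normal form has invariant factors (1).

From H_k ≅ ker(∂_k) / im(∂_{k+1}) we obtain:

  H_3: rank ker ∂_3 − rank ∂_4 = (1 − 1) − 0 = 0, and there is no ∂_4, so H_3 ≅ 0.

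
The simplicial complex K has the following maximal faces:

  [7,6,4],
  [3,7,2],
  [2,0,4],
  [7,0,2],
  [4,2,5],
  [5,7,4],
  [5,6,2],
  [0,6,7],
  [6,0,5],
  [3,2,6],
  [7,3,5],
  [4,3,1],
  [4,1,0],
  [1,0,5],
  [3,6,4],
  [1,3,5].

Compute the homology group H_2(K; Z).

We work with the vertex ordering 0 < 1 < 2 < 3 < 4 < 5 < 6 < 7. The simplices of K, each written with vertices in increasing order, are:

  0-simplices (8): [0], [1], [2], [3], [4], [5], [6], [7]
  1-simplices (24): (24 of them)
  2-simplices (16): [0,1,4], [0,1,5], [0,2,4], [0,2,7], [0,5,6], [0,6,7], [1,3,4], [1,3,5], [2,3,6], [2,3,7], [2,4,5], [2,5,6], [3,4,6], [3,5,7], [4,5,7], [4,6,7]

giving chain groups C_0 ≅ Z^8, C_1 ≅ Z^24, C_2 ≅ Z^16.

Boundary ∂_1: C_1 → C_0 sends each edge [p,q] (with p < q) to q − p. For instance
  ∂[3,4] = [4] − [3].
The 8×24 boundary matrix has rank 7 and Smith normal form diag(1,1,1,1,1,1,1).

Boundary ∂_2: C_2 → C_1 sends each 2-simplex [p,q,r] to [q,r] − [p,r] + [p,q]. For instance
  ∂[1,3,4] = [3,4] − [1,4] + [1,3],
  ∂[0,5,6] = [5,6] − [0,6] + [0,5].
The resulting 24×16 matrix has rank 15, and its Smith normal form has invariant factors (1,1,1,1,1,1,1,1,1,1,1,1,1,1,1).

Computing H_k = (kernel of ∂_k) / (image of ∂_{k+1}):

  H_2: rank ker ∂_2 − rank ∂_3 = (16 − 15) − 0 = 1, and there is no ∂_3, so H_2 = Z.

(K is a triangulation of the torus T^2.)

H_2 = Z.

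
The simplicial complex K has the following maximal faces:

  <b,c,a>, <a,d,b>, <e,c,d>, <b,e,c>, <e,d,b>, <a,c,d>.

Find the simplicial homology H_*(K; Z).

H_0 ≅ Z,  H_1 = 0,  H_2 ≅ Z.

Fix the vertex order a < b < c < d < e and write every simplex with vertices in increasing order. Then dim K = 2 and the simplices of K are:

  0-simplices (5): a, b, c, d, e
  1-simplices (9): ab, ac, ad, bc, bd, be, cd, ce, de
  2-simplices (6): abc, abd, acd, bce, bde, cde

so the chain groups are C_0 ≅ Z^5, C_1 ≅ Z^9, C_2 ≅ Z^6.

Boundary ∂_1: C_1 → C_0 is given by ∂[p,q] = [q] − [p]. For instance
  ∂cd = d − c.
The 5×9 boundary matrix has rank 4 and Smith normal form diag(1,1,1,1).

Boundary ∂_2: C_2 → C_1 acts by ∂[p,q,r] = [q,r] − [p,r] + [p,q]. For instance
  ∂acd = cd − ad + ac,
  ∂bce = ce − be + bc.
The 9×6 boundary matrix has rank 5 and Smith normal form diag(1,1,1,1,1).

Reading off H_k = ker ∂_k / im ∂_{k+1}:

  H_0: rank C_0 − rank ∂_1 = 5 − 4 = 1, and the invariant factors of ∂_1 are all 1, so H_0 = Z.
  H_1: rank ker ∂_1 − rank ∂_2 = (9 − 4) − 5 = 0, and the invariant factors of ∂_2 are all 1, so H_1 = 0.
  H_2: rank ker ∂_2 − rank ∂_3 = (6 − 5) − 0 = 1, and there is no ∂_3, so H_2 = Z.

(K is a triangulation of the 2-sphere S^2.)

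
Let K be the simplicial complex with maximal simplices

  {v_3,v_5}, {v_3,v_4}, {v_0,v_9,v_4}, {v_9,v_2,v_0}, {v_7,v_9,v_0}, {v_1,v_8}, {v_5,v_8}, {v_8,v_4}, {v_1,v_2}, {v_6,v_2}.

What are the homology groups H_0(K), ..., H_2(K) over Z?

Order the vertices as v_0 < v_1 < v_2 < v_3 < v_4 < v_5 < v_6 < v_7 < v_8 < v_9. Listing each simplex with vertices in this order, K has dimension 2 with simplices:

  0-simplices (10): [v_0], [v_1], [v_2], [v_3], [v_4], [v_5], [v_6], [v_7], [v_8], [v_9]
  1-simplices (14): [v_0,v_2], [v_0,v_4], [v_0,v_7], [v_0,v_9], [v_1,v_2], [v_1,v_8], [v_2,v_6], [v_2,v_9], [v_3,v_4], [v_3,v_5], [v_4,v_8], [v_4,v_9], [v_5,v_8], [v_7,v_9]
  2-simplices (3): [v_0,v_2,v_9], [v_0,v_4,v_9], [v_0,v_7,v_9]

giving chain groups C_0 ≅ Z^10, C_1 ≅ Z^14, C_2 ≅ Z^3.

∂_1: C_1 → C_0 is given by ∂[p,q] = [q] − [p].
As a 10×14 matrix over Z this has rank 9, with invariant factors (1,1,1,1,1,1,1,1,1).

∂_2: C_2 → C_1 maps a triangle to the signed sum of its edges. For instance
  ∂[v_0,v_4,v_9] = [v_4,v_9] − [v_0,v_9] + [v_0,v_4],
  ∂[v_0,v_7,v_9] = [v_7,v_9] − [v_0,v_9] + [v_0,v_7].
As a 14×3 matrix over Z this has rank 3, with invariant factors (1,1,1).

Reading off H_k = ker ∂_k / im ∂_{k+1}:

  H_0: rank C_0 − rank ∂_1 = 10 − 9 = 1, and the invariant factors of ∂_1 are all 1, so H_0 = Z.
  H_1: rank ker ∂_1 − rank ∂_2 = (14 − 9) − 3 = 2, and the invariant factors of ∂_2 are all 1, so H_1 = Z^2.
  H_2: rank ker ∂_2 − rank ∂_3 = (3 − 3) − 0 = 0, and there is no ∂_3, so H_2 = 0.

H_0 ≅ Z,  H_1 ≅ Z^2,  H_2 = 0.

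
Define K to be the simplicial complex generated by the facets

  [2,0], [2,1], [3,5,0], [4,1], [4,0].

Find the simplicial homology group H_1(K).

H_1 = Z.

We work with the vertex ordering 0 < 1 < 2 < 3 < 4 < 5. The simplices of K, each written with vertices in increasing order, are:

  0-simplices (6): [0], [1], [2], [3], [4], [5]
  1-simplices (7): [0,2], [0,3], [0,4], [0,5], [1,2], [1,4], [3,5]
  2-simplices (1): [0,3,5]

giving chain groups C_0 ≅ Z^6, C_1 ≅ Z^7, C_2 ≅ Z^1.

Boundary ∂_1: C_1 → C_0 is given by ∂[p,q] = [q] − [p]. For instance
  ∂[3,5] = [5] − [3].
This gives a 6×7 integer matrix of rank 5; reducing to Smith normal form yields diagonal entries (1,1,1,1,1).

∂_2: C_2 → C_1 sends each 2-simplex [p,q,r] to [q,r] − [p,r] + [p,q]. For instance
  ∂[0,3,5] = [3,5] − [0,5] + [0,3].
As a 7×1 matrix over Z this has rank 1, with invariant factors (1).

Now H_k = ker ∂_k / im ∂_{k+1}, so:

  H_1: rank ker ∂_1 − rank ∂_2 = (7 − 5) − 1 = 1, and the invariant factors of ∂_2 are all 1, so H_1 = Z.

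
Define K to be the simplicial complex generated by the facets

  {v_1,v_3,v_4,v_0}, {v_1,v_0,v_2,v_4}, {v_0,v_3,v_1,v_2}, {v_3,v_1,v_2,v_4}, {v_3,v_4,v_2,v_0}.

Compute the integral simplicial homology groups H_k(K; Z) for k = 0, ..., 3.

K has 5 vertices, 10 edges, 10 triangles, 5 3-simplices.
rank ∂_0 = 0, rank ∂_1 = 4 ⇒ b_0 = 5 − 0 − 4 = 1; all invariant factors of ∂_1 are 1 so no torsion. So H_0 ≅ Z.
rank ∂_1 = 4, rank ∂_2 = 6 ⇒ b_1 = 10 − 4 − 6 = 0; all invariant factors of ∂_2 are 1 so no torsion. So H_1 ≅ 0.
rank ∂_2 = 6, rank ∂_3 = 4 ⇒ b_2 = 10 − 6 − 4 = 0; all invariant factors of ∂_3 are 1 so no torsion. So H_2 ≅ 0.
rank ∂_3 = 4, rank ∂_4 = 0 ⇒ b_3 = 5 − 4 − 0 = 1. So H_3 ≅ Z.

H_0 ≅ Z,  H_1 = 0,  H_2 = 0,  H_3 ≅ Z.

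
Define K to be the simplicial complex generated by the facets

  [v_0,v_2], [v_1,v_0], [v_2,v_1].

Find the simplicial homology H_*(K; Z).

H_0 = Z,  H_1 = Z.

We work with the vertex ordering v_0 < v_1 < v_2. The simplices of K, each written with vertices in increasing order, are:

  0-simplices (3): [v_0], [v_1], [v_2]
  1-simplices (3): [v_0,v_1], [v_0,v_2], [v_1,v_2]

giving chain groups C_0 ≅ Z^3, C_1 ≅ Z^3.

Boundary ∂_1: C_1 → C_0 is given by ∂[p,q] = [q] − [p]. For instance
  ∂[v_0,v_1] = [v_1] − [v_0].
The resulting 3×3 matrix has rank 2, and its Smith normal form has invariant factors (1,1).

Reading off H_k = ker ∂_k / im ∂_{k+1}:

  H_0: rank C_0 − rank ∂_1 = 3 − 2 = 1, and the invariant factors of ∂_1 are all 1, so H_0 = Z.
  H_1: rank ker ∂_1 − rank ∂_2 = (3 − 2) − 0 = 1, and there is no ∂_2, so H_1 = Z.

(K is a triangulation of the circle S^1.)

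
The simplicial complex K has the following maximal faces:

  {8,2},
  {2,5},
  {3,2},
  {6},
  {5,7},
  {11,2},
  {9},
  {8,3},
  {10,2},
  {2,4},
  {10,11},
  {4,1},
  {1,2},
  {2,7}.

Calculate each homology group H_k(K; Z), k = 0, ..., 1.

H_0 ≅ Z^3,  H_1 ≅ Z^4.

Fix the vertex order 1 < 2 < 3 < 4 < 5 < 6 < 7 < 8 < 9 < 10 < 11 and write every simplex with vertices in increasing order. Then dim K = 1 and the simplices of K are:

  0-simplices (11): [1], [2], [3], [4], [5], [6], [7], [8], [9], [10], [11]
  1-simplices (12): [1,2], [1,4], [2,3], [2,4], [2,5], [2,7], [2,8], [2,10], [2,11], [3,8], [5,7], [10,11]

so the chain groups are C_0 ≅ Z^11, C_1 ≅ Z^12.

Boundary ∂_1: C_1 → C_0 maps an edge to its endpoints' difference, ∂[p,q] = q − p. For instance
  ∂[2,11] = [11] − [2].
This gives a 11×12 integer matrix of rank 8; reducing to Smith normal form yields diagonal entries (1,1,1,1,1,1,1,1).

Reading off H_k = ker ∂_k / im ∂_{k+1}:

  H_0: rank C_0 − rank ∂_1 = 11 − 8 = 3, and the invariant factors of ∂_1 are all 1, so H_0 = Z^3.
  H_1: rank ker ∂_1 − rank ∂_2 = (12 − 8) − 0 = 4, and there is no ∂_2, so H_1 = Z^4.

As a check, the Euler characteristic is 11 − 12 = -1, which agrees with 3 − 4 = -1.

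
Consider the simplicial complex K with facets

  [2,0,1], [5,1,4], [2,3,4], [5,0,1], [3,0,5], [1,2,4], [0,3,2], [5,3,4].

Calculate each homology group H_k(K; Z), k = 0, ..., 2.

Order the vertices as 0 < 1 < 2 < 3 < 4 < 5. Listing each simplex with vertices in this order, K has dimension 2 with simplices:

  0-simplices (6): [0], [1], [2], [3], [4], [5]
  1-simplices (12): [0,1], [0,2], [0,3], [0,5], [1,2], [1,4], [1,5], [2,3], [2,4], [3,4], [3,5], [4,5]
  2-simplices (8): [0,1,2], [0,1,5], [0,2,3], [0,3,5], [1,2,4], [1,4,5], [2,3,4], [3,4,5]

giving chain groups C_0 ≅ Z^6, C_1 ≅ Z^12, C_2 ≅ Z^8.

∂_1: C_1 → C_0 sends each edge [p,q] (with p < q) to q − p.
The resulting 6×12 matrix has rank 5, and its Smith normal form has invariant factors (1,1,1,1,1).

∂_2: C_2 → C_1 maps a triangle to the signed sum of its edges. For instance
  ∂[2,3,4] = [3,4] − [2,4] + [2,3],
  ∂[0,1,5] = [1,5] − [0,5] + [0,1].
This gives a 12×8 integer matrix of rank 7; reducing to Smith normal form yields diagonal entries (1,1,1,1,1,1,1).

Reading off H_k = ker ∂_k / im ∂_{k+1}:

  H_0: rank C_0 − rank ∂_1 = 6 − 5 = 1, and the invariant factors of ∂_1 are all 1, so H_0 ≅ Z.
  H_1: rank ker ∂_1 − rank ∂_2 = (12 − 5) − 7 = 0, and the invariant factors of ∂_2 are all 1, so H_1 ≅ 0.
  H_2: rank ker ∂_2 − rank ∂_3 = (8 − 7) − 0 = 1, and there is no ∂_3, so H_2 ≅ Z.

(K is a triangulation of the 2-sphere S^2.)

H_0 = Z,  H_1 = 0,  H_2 = Z.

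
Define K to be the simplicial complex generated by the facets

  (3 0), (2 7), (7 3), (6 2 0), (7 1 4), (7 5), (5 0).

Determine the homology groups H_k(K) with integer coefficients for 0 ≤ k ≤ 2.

Fix the vertex order 0 < 1 < 2 < 3 < 4 < 5 < 6 < 7 and write every simplex with vertices in increasing order. Then dim K = 2 and the simplices of K are:

  0-simplices (8): [0], [1], [2], [3], [4], [5], [6], [7]
  1-simplices (11): [0,2], [0,3], [0,5], [0,6], [1,4], [1,7], [2,6], [2,7], [3,7], [4,7], [5,7]
  2-simplices (2): [0,2,6], [1,4,7]

Hence C_0 ≅ Z^8, C_1 ≅ Z^11, C_2 ≅ Z^2.

The boundary map ∂_1: C_1 → C_0 maps an edge to its endpoints' difference, ∂[p,q] = q − p.
The 8×11 boundary matrix has rank 7 and Smith normal form diag(1,1,1,1,1,1,1).

∂_2: C_2 → C_1 acts by ∂[p,q,r] = [q,r] − [p,r] + [p,q]. For instance
  ∂[0,2,6] = [2,6] − [0,6] + [0,2],
  ∂[1,4,7] = [4,7] − [1,7] + [1,4].
The 11×2 boundary matrix has rank 2 and Smith normal form diag(1,1).

Now H_k = ker ∂_k / im ∂_{k+1}, so:

  H_0: rank C_0 − rank ∂_1 = 8 − 7 = 1, and the invariant factors of ∂_1 are all 1, so H_0 = Z.
  H_1: rank ker ∂_1 − rank ∂_2 = (11 − 7) − 2 = 2, and the invariant factors of ∂_2 are all 1, so H_1 = Z^2.
  H_2: rank ker ∂_2 − rank ∂_3 = (2 − 2) − 0 = 0, and there is no ∂_3, so H_2 = 0.

As a check, the Euler characteristic is 8 − 11 + 2 = -1, which agrees with 1 − 2 + 0 = -1.

H_0 = Z,  H_1 = Z^2,  H_2 = 0.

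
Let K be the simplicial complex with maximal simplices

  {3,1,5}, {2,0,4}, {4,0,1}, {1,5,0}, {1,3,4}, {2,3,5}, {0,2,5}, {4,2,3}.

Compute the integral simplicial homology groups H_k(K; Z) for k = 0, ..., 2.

H_0 ≅ Z,  H_1 = 0,  H_2 ≅ Z.

K has 6 vertices, 12 edges, 8 triangles.
rank ∂_0 = 0, rank ∂_1 = 5 ⇒ b_0 = 6 − 0 − 5 = 1; all invariant factors of ∂_1 are 1 so no torsion. So H_0 = Z.
rank ∂_1 = 5, rank ∂_2 = 7 ⇒ b_1 = 12 − 5 − 7 = 0; all invariant factors of ∂_2 are 1 so no torsion. So H_1 = 0.
rank ∂_2 = 7, rank ∂_3 = 0 ⇒ b_2 = 8 − 7 − 0 = 1. So H_2 = Z.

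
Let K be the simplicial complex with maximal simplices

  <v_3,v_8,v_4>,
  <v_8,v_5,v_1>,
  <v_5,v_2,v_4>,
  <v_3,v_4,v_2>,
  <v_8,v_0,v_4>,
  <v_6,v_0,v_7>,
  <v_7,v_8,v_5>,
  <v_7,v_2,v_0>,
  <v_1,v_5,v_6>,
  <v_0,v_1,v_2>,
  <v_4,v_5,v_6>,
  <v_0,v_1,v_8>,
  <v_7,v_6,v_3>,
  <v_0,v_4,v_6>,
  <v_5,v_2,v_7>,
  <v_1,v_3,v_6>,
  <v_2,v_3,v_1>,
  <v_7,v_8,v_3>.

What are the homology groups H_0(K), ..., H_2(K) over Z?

Fix the vertex order v_0 < v_1 < v_2 < v_3 < v_4 < v_5 < v_6 < v_7 < v_8 and write every simplex with vertices in increasing order. Then dim K = 2 and the simplices of K are:

  0-simplices (9): [v_0], [v_1], [v_2], [v_3], [v_4], [v_5], [v_6], [v_7], [v_8]
  1-simplices (27): (27 of them)
  2-simplices (18): (18 of them)

Hence C_0 ≅ Z^9, C_1 ≅ Z^27, C_2 ≅ Z^18.

The boundary map ∂_1: C_1 → C_0 maps an edge to its endpoints' difference, ∂[p,q] = q − p. For instance
  ∂[v_1,v_3] = [v_3] − [v_1].
This gives a 9×27 integer matrix of rank 8; reducing to Smith normal form yields diagonal entries (1,1,1,1,1,1,1,1).

∂_2: C_2 → C_1 sends each 2-simplex [p,q,r] to [q,r] − [p,r] + [p,q]. For instance
  ∂[v_1,v_5,v_8] = [v_5,v_8] − [v_1,v_8] + [v_1,v_5],
  ∂[v_4,v_5,v_6] = [v_5,v_6] − [v_4,v_6] + [v_4,v_5].
The 27×18 boundary matrix has rank 17 and Smith normal form diag(1,1,1,1,1,1,1,1,1,1,1,1,1,1,1,1,1).

Computing H_k = (kernel of ∂_k) / (image of ∂_{k+1}):

  H_0: rank C_0 − rank ∂_1 = 9 − 8 = 1, and the invariant factors of ∂_1 are all 1, so H_0 ≅ Z.
  H_1: rank ker ∂_1 − rank ∂_2 = (27 − 8) − 17 = 2, and the invariant factors of ∂_2 are all 1, so H_1 ≅ Z^2.
  H_2: rank ker ∂_2 − rank ∂_3 = (18 − 17) − 0 = 1, and there is no ∂_3, so H_2 ≅ Z.

As a check, the Euler characteristic is 9 − 27 + 18 = 0, which agrees with 1 − 2 + 1 = 0.

H_0 = Z,  H_1 = Z^2,  H_2 = Z.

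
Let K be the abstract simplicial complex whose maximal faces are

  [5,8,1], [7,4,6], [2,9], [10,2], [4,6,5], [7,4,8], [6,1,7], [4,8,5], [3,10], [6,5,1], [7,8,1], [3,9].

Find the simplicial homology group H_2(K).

Order the vertices as 1 < 2 < 3 < 4 < 5 < 6 < 7 < 8 < 9 < 10. Listing each simplex with vertices in this order, K has dimension 2 with simplices:

  0-simplices (10): [1], [2], [3], [4], [5], [6], [7], [8], [9], [10]
  1-simplices (16): [1,5], [1,6], [1,7], [1,8], [2,9], [2,10], [3,9], [3,10], [4,5], [4,6], [4,7], [4,8], [5,6], [5,8], [6,7], [7,8]
  2-simplices (8): [1,5,6], [1,5,8], [1,6,7], [1,7,8], [4,5,6], [4,5,8], [4,6,7], [4,7,8]

giving chain groups C_0 ≅ Z^10, C_1 ≅ Z^16, C_2 ≅ Z^8.

∂_1: C_1 → C_0 sends each edge [p,q] (with p < q) to q − p.
As a 10×16 matrix over Z this has rank 8, with invariant factors (1,1,1,1,1,1,1,1).

∂_2: C_2 → C_1 maps a triangle to the signed sum of its edges. For instance
  ∂[1,5,6] = [5,6] − [1,6] + [1,5],
  ∂[4,6,7] = [6,7] − [4,7] + [4,6].
The 16×8 boundary matrix has rank 7 and Smith normal form diag(1,1,1,1,1,1,1).

From H_k ≅ ker(∂_k) / im(∂_{k+1}) we obtain:

  H_2: rank ker ∂_2 − rank ∂_3 = (8 − 7) − 0 = 1, and there is no ∂_3, so H_2 ≅ Z.

H_2 = Z.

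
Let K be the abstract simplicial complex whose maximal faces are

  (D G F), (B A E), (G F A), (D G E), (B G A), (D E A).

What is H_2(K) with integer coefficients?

H_2 ≅ 0.

Order the vertices as A < B < D < E < F < G. Listing each simplex with vertices in this order, K has dimension 2 with simplices:

  0-simplices (6): A, B, D, E, F, G
  1-simplices (12): AB, AD, AE, AF, AG, BE, BG, DE, DF, DG, EG, FG
  2-simplices (6): ABE, ABG, ADE, AFG, DEG, DFG

giving chain groups C_0 ≅ Z^6, C_1 ≅ Z^12, C_2 ≅ Z^6.

∂_1: C_1 → C_0 maps an edge to its endpoints' difference, ∂[p,q] = q − p. For instance
  ∂DF = F − D.
As a 6×12 matrix over Z this has rank 5, with invariant factors (1,1,1,1,1).

∂_2: C_2 → C_1 maps a triangle to the signed sum of its edges. For instance
  ∂DFG = FG − DG + DF,
  ∂ABG = BG − AG + AB.
As a 12×6 matrix over Z this has rank 6, with invariant factors (1,1,1,1,1,1).

From H_k ≅ ker(∂_k) / im(∂_{k+1}) we obtain:

  H_2: rank ker ∂_2 − rank ∂_3 = (6 − 6) − 0 = 0, and there is no ∂_3, so H_2 ≅ 0.

(K is a triangulation of the cylinder S^1 x I.)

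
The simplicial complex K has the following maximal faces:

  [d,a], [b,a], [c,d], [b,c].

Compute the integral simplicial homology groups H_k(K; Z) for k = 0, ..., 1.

Fix the vertex order a < b < c < d and write every simplex with vertices in increasing order. Then dim K = 1 and the simplices of K are:

  0-simplices (4): a, b, c, d
  1-simplices (4): ab, ad, bc, cd

giving chain groups C_0 ≅ Z^4, C_1 ≅ Z^4.

Boundary ∂_1: C_1 → C_0 is given by ∂[p,q] = [q] − [p].
This gives a 4×4 integer matrix of rank 3; reducing to Smith normal form yields diagonal entries (1,1,1).

Computing H_k = (kernel of ∂_k) / (image of ∂_{k+1}):

  H_0: rank C_0 − rank ∂_1 = 4 − 3 = 1, and the invariant factors of ∂_1 are all 1, so H_0 = Z.
  H_1: rank ker ∂_1 − rank ∂_2 = (4 − 3) − 0 = 1, and there is no ∂_2, so H_1 = Z.

As a check, the Euler characteristic is 4 − 4 = 0, which agrees with 1 − 1 = 0.
(K is a triangulation of the circle S^1.)

H_0 = Z,  H_1 = Z.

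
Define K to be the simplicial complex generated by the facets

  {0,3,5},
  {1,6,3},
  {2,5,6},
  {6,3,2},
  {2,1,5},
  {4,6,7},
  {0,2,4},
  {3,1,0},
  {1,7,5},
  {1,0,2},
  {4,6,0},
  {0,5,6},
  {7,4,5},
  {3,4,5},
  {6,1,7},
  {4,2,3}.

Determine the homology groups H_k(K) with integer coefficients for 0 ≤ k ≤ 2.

H_0 = Z,  H_1 = Z^2,  H_2 = Z.

We work with the vertex ordering 0 < 1 < 2 < 3 < 4 < 5 < 6 < 7. The simplices of K, each written with vertices in increasing order, are:

  0-simplices (8): [0], [1], [2], [3], [4], [5], [6], [7]
  1-simplices (24): (24 of them)
  2-simplices (16): [0,1,2], [0,1,3], [0,2,4], [0,3,5], [0,4,6], [0,5,6], [1,2,5], [1,3,6], [1,5,7], [1,6,7], [2,3,4], [2,3,6], [2,5,6], [3,4,5], [4,5,7], [4,6,7]

so the chain groups are C_0 ≅ Z^8, C_1 ≅ Z^24, C_2 ≅ Z^16.

Boundary ∂_1: C_1 → C_0 maps an edge to its endpoints' difference, ∂[p,q] = q − p. For instance
  ∂[6,7] = [7] − [6].
The 8×24 boundary matrix has rank 7 and Smith normal form diag(1,1,1,1,1,1,1).

∂_2: C_2 → C_1 acts by ∂[p,q,r] = [q,r] − [p,r] + [p,q]. For instance
  ∂[1,5,7] = [5,7] − [1,7] + [1,5],
  ∂[0,3,5] = [3,5] − [0,5] + [0,3].
As a 24×16 matrix over Z this has rank 15, with invariant factors (1,1,1,1,1,1,1,1,1,1,1,1,1,1,1).

Reading off H_k = ker ∂_k / im ∂_{k+1}:

  H_0: rank C_0 − rank ∂_1 = 8 − 7 = 1, and the invariant factors of ∂_1 are all 1, so H_0 ≅ Z.
  H_1: rank ker ∂_1 − rank ∂_2 = (24 − 7) − 15 = 2, and the invariant factors of ∂_2 are all 1, so H_1 ≅ Z^2.
  H_2: rank ker ∂_2 − rank ∂_3 = (16 − 15) − 0 = 1, and there is no ∂_3, so H_2 ≅ Z.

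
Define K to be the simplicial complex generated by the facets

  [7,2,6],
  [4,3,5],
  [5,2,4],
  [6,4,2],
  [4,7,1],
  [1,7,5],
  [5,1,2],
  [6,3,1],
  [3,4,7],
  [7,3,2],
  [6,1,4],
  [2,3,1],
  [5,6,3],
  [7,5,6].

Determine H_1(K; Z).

Order the vertices as 1 < 2 < 3 < 4 < 5 < 6 < 7. Listing each simplex with vertices in this order, K has dimension 2 with simplices:

  0-simplices (7): [1], [2], [3], [4], [5], [6], [7]
  1-simplices (21): [1,2], [1,3], [1,4], [1,5], [1,6], [1,7], [2,3], [2,4], [2,5], [2,6], [2,7], [3,4], [3,5], [3,6], [3,7], [4,5], [4,6], [4,7], [5,6], [5,7], [6,7]
  2-simplices (14): [1,2,3], [1,2,5], [1,3,6], [1,4,6], [1,4,7], [1,5,7], [2,3,7], [2,4,5], [2,4,6], [2,6,7], [3,4,5], [3,4,7], [3,5,6], [5,6,7]

giving chain groups C_0 ≅ Z^7, C_1 ≅ Z^21, C_2 ≅ Z^14.

∂_1: C_1 → C_0 sends each edge [p,q] (with p < q) to q − p. For instance
  ∂[2,7] = [7] − [2].
As a 7×21 matrix over Z this has rank 6, with invariant factors (1,1,1,1,1,1).

The boundary map ∂_2: C_2 → C_1 sends each 2-simplex [p,q,r] to [q,r] − [p,r] + [p,q]. For instance
  ∂[1,4,7] = [4,7] − [1,7] + [1,4],
  ∂[1,3,6] = [3,6] − [1,6] + [1,3].
The 21×14 boundary matrix has rank 13 and Smith normal form diag(1,1,1,1,1,1,1,1,1,1,1,1,1).

Computing H_k = (kernel of ∂_k) / (image of ∂_{k+1}):

  H_1: rank ker ∂_1 − rank ∂_2 = (21 − 6) − 13 = 2, and the invariant factors of ∂_2 are all 1, so H_1 = Z^2.

(K is a triangulation of the torus T^2.)

H_1 = Z^2.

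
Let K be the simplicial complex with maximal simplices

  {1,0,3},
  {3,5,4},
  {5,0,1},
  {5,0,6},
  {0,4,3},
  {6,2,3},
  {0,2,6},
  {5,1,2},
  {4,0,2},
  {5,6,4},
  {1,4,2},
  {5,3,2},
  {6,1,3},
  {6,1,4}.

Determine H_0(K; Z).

Fix the vertex order 0 < 1 < 2 < 3 < 4 < 5 < 6 and write every simplex with vertices in increasing order. Then dim K = 2 and the simplices of K are:

  0-simplices (7): [0], [1], [2], [3], [4], [5], [6]
  1-simplices (21): [0,1], [0,2], [0,3], [0,4], [0,5], [0,6], [1,2], [1,3], [1,4], [1,5], [1,6], [2,3], [2,4], [2,5], [2,6], [3,4], [3,5], [3,6], [4,5], [4,6], [5,6]
  2-simplices (14): [0,1,3], [0,1,5], [0,2,4], [0,2,6], [0,3,4], [0,5,6], [1,2,4], [1,2,5], [1,3,6], [1,4,6], [2,3,5], [2,3,6], [3,4,5], [4,5,6]

Hence C_0 ≅ Z^7, C_1 ≅ Z^21, C_2 ≅ Z^14.

Boundary ∂_1: C_1 → C_0 maps an edge to its endpoints' difference, ∂[p,q] = q − p. For instance
  ∂[2,5] = [5] − [2].
The 7×21 boundary matrix has rank 6 and Smith normal form diag(1,1,1,1,1,1).

The boundary map ∂_2: C_2 → C_1 acts by ∂[p,q,r] = [q,r] − [p,r] + [p,q]. For instance
  ∂[0,3,4] = [3,4] − [0,4] + [0,3],
  ∂[0,2,4] = [2,4] − [0,4] + [0,2].
As a 21×14 matrix over Z this has rank 13, with invariant factors (1,1,1,1,1,1,1,1,1,1,1,1,1).

Now H_k = ker ∂_k / im ∂_{k+1}, so:

  H_0: rank C_0 − rank ∂_1 = 7 − 6 = 1, and the invariant factors of ∂_1 are all 1, so H_0 = Z.

H_0 ≅ Z.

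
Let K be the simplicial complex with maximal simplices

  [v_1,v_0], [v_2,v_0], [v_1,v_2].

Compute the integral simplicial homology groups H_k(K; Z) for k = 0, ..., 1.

H_0 ≅ Z,  H_1 ≅ Z.

Take the total order v_0 < v_1 < v_2 on the vertex set. Then K (dimension 1) consists of the simplices:

  0-simplices (3): [v_0], [v_1], [v_2]
  1-simplices (3): [v_0,v_1], [v_0,v_2], [v_1,v_2]

giving chain groups C_0 ≅ Z^3, C_1 ≅ Z^3.

Boundary ∂_1: C_1 → C_0 sends each edge [p,q] (with p < q) to q − p. For instance
  ∂[v_0,v_1] = [v_1] − [v_0].
The 3×3 boundary matrix has rank 2 and Smith normal form diag(1,1).

Now H_k = ker ∂_k / im ∂_{k+1}, so:

  H_0: rank C_0 − rank ∂_1 = 3 − 2 = 1, and the invariant factors of ∂_1 are all 1, so H_0 = Z.
  H_1: rank ker ∂_1 − rank ∂_2 = (3 − 2) − 0 = 1, and there is no ∂_2, so H_1 = Z.

As a check, the Euler characteristic is 3 − 3 = 0, which agrees with 1 − 1 = 0.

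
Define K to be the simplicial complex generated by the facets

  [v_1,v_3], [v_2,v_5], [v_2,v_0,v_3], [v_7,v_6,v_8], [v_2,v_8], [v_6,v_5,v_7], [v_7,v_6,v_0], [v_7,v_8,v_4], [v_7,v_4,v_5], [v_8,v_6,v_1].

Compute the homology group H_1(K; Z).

Order the vertices as v_0 < v_1 < v_2 < v_3 < v_4 < v_5 < v_6 < v_7 < v_8. Listing each simplex with vertices in this order, K has dimension 2 with simplices:

  0-simplices (9): [v_0], [v_1], [v_2], [v_3], [v_4], [v_5], [v_6], [v_7], [v_8]
  1-simplices (18): (18 of them)
  2-simplices (7): [v_0,v_2,v_3], [v_0,v_6,v_7], [v_1,v_6,v_8], [v_4,v_5,v_7], [v_4,v_7,v_8], [v_5,v_6,v_7], [v_6,v_7,v_8]

giving chain groups C_0 ≅ Z^9, C_1 ≅ Z^18, C_2 ≅ Z^7.

The boundary map ∂_1: C_1 → C_0 is given by ∂[p,q] = [q] − [p]. For instance
  ∂[v_4,v_5] = [v_5] − [v_4].
As a 9×18 matrix over Z this has rank 8, with invariant factors (1,1,1,1,1,1,1,1).

Boundary ∂_2: C_2 → C_1 maps a triangle to the signed sum of its edges. For instance
  ∂[v_0,v_2,v_3] = [v_2,v_3] − [v_0,v_3] + [v_0,v_2],
  ∂[v_1,v_6,v_8] = [v_6,v_8] − [v_1,v_8] + [v_1,v_6].
The resulting 18×7 matrix has rank 7, and its Smith normal form has invariant factors (1,1,1,1,1,1,1).

Reading off H_k = ker ∂_k / im ∂_{k+1}:

  H_1: rank ker ∂_1 − rank ∂_2 = (18 − 8) − 7 = 3, and the invariant factors of ∂_2 are all 1, so H_1 ≅ Z^3.

H_1 = Z^3.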